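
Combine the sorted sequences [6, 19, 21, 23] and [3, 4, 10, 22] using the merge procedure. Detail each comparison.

Merging process:

Compare 6 vs 3: take 3 from right. Merged: [3]
Compare 6 vs 4: take 4 from right. Merged: [3, 4]
Compare 6 vs 10: take 6 from left. Merged: [3, 4, 6]
Compare 19 vs 10: take 10 from right. Merged: [3, 4, 6, 10]
Compare 19 vs 22: take 19 from left. Merged: [3, 4, 6, 10, 19]
Compare 21 vs 22: take 21 from left. Merged: [3, 4, 6, 10, 19, 21]
Compare 23 vs 22: take 22 from right. Merged: [3, 4, 6, 10, 19, 21, 22]
Append remaining from left: [23]. Merged: [3, 4, 6, 10, 19, 21, 22, 23]

Final merged array: [3, 4, 6, 10, 19, 21, 22, 23]
Total comparisons: 7

The merged array is [3, 4, 6, 10, 19, 21, 22, 23], requiring 7 comparisons. The merge step runs in O(n) time where n is the total number of elements.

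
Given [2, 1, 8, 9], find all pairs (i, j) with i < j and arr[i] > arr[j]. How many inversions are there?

Finding inversions in [2, 1, 8, 9]:

(0, 1): arr[0]=2 > arr[1]=1

Total inversions: 1

The array has 1 inversion(s): (0,1). Each pair (i,j) satisfies i < j and arr[i] > arr[j].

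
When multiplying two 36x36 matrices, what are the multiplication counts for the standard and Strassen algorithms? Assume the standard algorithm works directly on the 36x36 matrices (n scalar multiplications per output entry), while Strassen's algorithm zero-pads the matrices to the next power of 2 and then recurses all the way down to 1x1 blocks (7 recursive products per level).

Matrix multiplication for 36x36 matrices:

Strassen's algorithm requires power-of-2 dimensions. Pad 36x36 to 64x64 (next power of 2).

Standard algorithm: 36^3 = 46656 multiplications
Strassen's algorithm: 7^(log2(64)) = 7^6 = 117649 multiplications
Difference: 46656 - 117649 = -70993 (Strassen uses MORE here due to padding overhead — for small or just-over-power-of-2 n, padding can outweigh the per-level savings)

Standard: 46656 multiplications (36^3). Strassen: 117649 multiplications (7^6, after padding to 64x64). Strassen reduces 8 recursive multiplications to 7 at each level.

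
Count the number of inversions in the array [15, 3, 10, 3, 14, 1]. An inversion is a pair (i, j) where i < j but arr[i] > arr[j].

Finding inversions in [15, 3, 10, 3, 14, 1]:

(0, 1): arr[0]=15 > arr[1]=3
(0, 2): arr[0]=15 > arr[2]=10
(0, 3): arr[0]=15 > arr[3]=3
(0, 4): arr[0]=15 > arr[4]=14
(0, 5): arr[0]=15 > arr[5]=1
(1, 5): arr[1]=3 > arr[5]=1
(2, 3): arr[2]=10 > arr[3]=3
(2, 5): arr[2]=10 > arr[5]=1
(3, 5): arr[3]=3 > arr[5]=1
(4, 5): arr[4]=14 > arr[5]=1

Total inversions: 10

The array has 10 inversion(s): (0,1), (0,2), (0,3), (0,4), (0,5), (1,5), (2,3), (2,5), (3,5), (4,5). Each pair (i,j) satisfies i < j and arr[i] > arr[j].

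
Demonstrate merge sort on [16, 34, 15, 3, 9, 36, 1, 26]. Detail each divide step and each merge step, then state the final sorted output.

Merge sort trace:

Split: [16, 34, 15, 3, 9, 36, 1, 26] -> [16, 34, 15, 3] and [9, 36, 1, 26]
  Split: [16, 34, 15, 3] -> [16, 34] and [15, 3]
    Split: [16, 34] -> [16] and [34]
    Merge: [16] + [34] -> [16, 34]
    Split: [15, 3] -> [15] and [3]
    Merge: [15] + [3] -> [3, 15]
  Merge: [16, 34] + [3, 15] -> [3, 15, 16, 34]
  Split: [9, 36, 1, 26] -> [9, 36] and [1, 26]
    Split: [9, 36] -> [9] and [36]
    Merge: [9] + [36] -> [9, 36]
    Split: [1, 26] -> [1] and [26]
    Merge: [1] + [26] -> [1, 26]
  Merge: [9, 36] + [1, 26] -> [1, 9, 26, 36]
Merge: [3, 15, 16, 34] + [1, 9, 26, 36] -> [1, 3, 9, 15, 16, 26, 34, 36]

Final sorted array: [1, 3, 9, 15, 16, 26, 34, 36]

The merge sort proceeds by recursively splitting the array and merging sorted halves.
After all merges, the sorted array is [1, 3, 9, 15, 16, 26, 34, 36].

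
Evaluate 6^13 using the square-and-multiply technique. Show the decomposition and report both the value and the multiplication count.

Computing 6^13 by squaring (build up from 6^1; each line after the first costs one multiplication):

6^1 = 6
6^2 = (6^1)^2 = 6^2 = 36
6^3 = 6 * 6^2 = 6 * 36 = 216
6^6 = (6^3)^2 = 216^2 = 46656
6^12 = (6^6)^2 = 46656^2 = 2176782336
6^13 = 6 * 6^12 = 6 * 2176782336 = 13060694016

Result: 13060694016
Multiplications needed: 5 (5 lines after 6^1)

6^13 = 13060694016. Using exponentiation by squaring, this requires 5 multiplications. The key idea: if the exponent is even, square the half-power; if odd, multiply by the base once.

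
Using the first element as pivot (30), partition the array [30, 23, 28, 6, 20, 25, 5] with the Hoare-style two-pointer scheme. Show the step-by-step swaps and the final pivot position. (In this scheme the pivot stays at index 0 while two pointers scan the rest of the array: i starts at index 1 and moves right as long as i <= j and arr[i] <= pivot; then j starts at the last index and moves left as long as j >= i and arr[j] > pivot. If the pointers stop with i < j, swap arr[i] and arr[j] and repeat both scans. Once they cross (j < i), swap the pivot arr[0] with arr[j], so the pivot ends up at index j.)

Hoare-style two-pointer partition with pivot = 30:

Initial array: [30, 23, 28, 6, 20, 25, 5]

Pointers start at i = 1, j = 6.
i ends at 7, j ends at 6: the pointers have crossed (j < i), so scanning stops.

Swap pivot arr[0] with arr[6] to place pivot at position 6: [5, 23, 28, 6, 20, 25, 30]
Pivot position: 6

After partitioning with pivot 30, the array becomes [5, 23, 28, 6, 20, 25, 30]. The pivot is placed at index 6. All elements to the left of the pivot are <= 30, and all elements to the right are > 30.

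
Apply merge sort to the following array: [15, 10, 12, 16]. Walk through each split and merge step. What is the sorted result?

Merge sort trace:

Split: [15, 10, 12, 16] -> [15, 10] and [12, 16]
  Split: [15, 10] -> [15] and [10]
  Merge: [15] + [10] -> [10, 15]
  Split: [12, 16] -> [12] and [16]
  Merge: [12] + [16] -> [12, 16]
Merge: [10, 15] + [12, 16] -> [10, 12, 15, 16]

Final sorted array: [10, 12, 15, 16]

The merge sort proceeds by recursively splitting the array and merging sorted halves.
After all merges, the sorted array is [10, 12, 15, 16].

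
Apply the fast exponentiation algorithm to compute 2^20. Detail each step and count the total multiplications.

Computing 2^20 by squaring (build up from 2^1; each line after the first costs one multiplication):

2^1 = 2
2^2 = (2^1)^2 = 2^2 = 4
2^4 = (2^2)^2 = 4^2 = 16
2^5 = 2 * 2^4 = 2 * 16 = 32
2^10 = (2^5)^2 = 32^2 = 1024
2^20 = (2^10)^2 = 1024^2 = 1048576

Result: 1048576
Multiplications needed: 5 (5 lines after 2^1)

2^20 = 1048576. Using exponentiation by squaring, this requires 5 multiplications. The key idea: if the exponent is even, square the half-power; if odd, multiply by the base once.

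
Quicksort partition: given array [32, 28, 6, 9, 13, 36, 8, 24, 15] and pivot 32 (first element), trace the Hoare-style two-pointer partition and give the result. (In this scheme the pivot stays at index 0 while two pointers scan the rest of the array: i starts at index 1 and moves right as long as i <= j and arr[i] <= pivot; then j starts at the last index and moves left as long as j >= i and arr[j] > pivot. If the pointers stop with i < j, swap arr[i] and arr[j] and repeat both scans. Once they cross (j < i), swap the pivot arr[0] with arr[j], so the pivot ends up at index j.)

Hoare-style two-pointer partition with pivot = 32:

Initial array: [32, 28, 6, 9, 13, 36, 8, 24, 15]

Pointers start at i = 1, j = 8.
i stops at index 5 (arr[5]=36 > 32), j stops at index 8 (arr[8]=15 <= 32): swap arr[5] and arr[8], array becomes [32, 28, 6, 9, 13, 15, 8, 24, 36]
i ends at 8, j ends at 7: the pointers have crossed (j < i), so scanning stops.

Swap pivot arr[0] with arr[7] to place pivot at position 7: [24, 28, 6, 9, 13, 15, 8, 32, 36]
Pivot position: 7

After partitioning with pivot 32, the array becomes [24, 28, 6, 9, 13, 15, 8, 32, 36]. The pivot is placed at index 7. All elements to the left of the pivot are <= 32, and all elements to the right are > 32.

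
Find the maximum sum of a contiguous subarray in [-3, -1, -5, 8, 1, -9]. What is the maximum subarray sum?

Using Kadane's algorithm on [-3, -1, -5, 8, 1, -9]:

Scanning through the array:
Position 1 (value -1): max_ending_here = -1, max_so_far = -1
Position 2 (value -5): max_ending_here = -5, max_so_far = -1
Position 3 (value 8): max_ending_here = 8, max_so_far = 8
Position 4 (value 1): max_ending_here = 9, max_so_far = 9
Position 5 (value -9): max_ending_here = 0, max_so_far = 9

Maximum subarray: [8, 1]
Maximum sum: 9

The maximum subarray is [8, 1] with sum 9. This subarray runs from index 3 to index 4.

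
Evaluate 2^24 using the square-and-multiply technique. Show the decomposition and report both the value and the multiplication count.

Computing 2^24 by squaring (build up from 2^1; each line after the first costs one multiplication):

2^1 = 2
2^2 = (2^1)^2 = 2^2 = 4
2^3 = 2 * 2^2 = 2 * 4 = 8
2^6 = (2^3)^2 = 8^2 = 64
2^12 = (2^6)^2 = 64^2 = 4096
2^24 = (2^12)^2 = 4096^2 = 16777216

Result: 16777216
Multiplications needed: 5 (5 lines after 2^1)

2^24 = 16777216. Using exponentiation by squaring, this requires 5 multiplications. The key idea: if the exponent is even, square the half-power; if odd, multiply by the base once.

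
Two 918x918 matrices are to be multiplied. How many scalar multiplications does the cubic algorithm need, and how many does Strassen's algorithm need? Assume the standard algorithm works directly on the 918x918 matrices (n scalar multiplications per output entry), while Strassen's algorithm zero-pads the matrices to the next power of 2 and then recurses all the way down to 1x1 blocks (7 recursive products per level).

Matrix multiplication for 918x918 matrices:

Strassen's algorithm requires power-of-2 dimensions. Pad 918x918 to 1024x1024 (next power of 2).

Standard algorithm: 918^3 = 773620632 multiplications
Strassen's algorithm: 7^(log2(1024)) = 7^10 = 282475249 multiplications
Savings: 773620632 - 282475249 = 491145383 multiplications

Standard: 773620632 multiplications (918^3). Strassen: 282475249 multiplications (7^10, after padding to 1024x1024). Strassen reduces 8 recursive multiplications to 7 at each level.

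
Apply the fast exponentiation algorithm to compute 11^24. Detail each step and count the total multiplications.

Computing 11^24 by squaring (build up from 11^1; each line after the first costs one multiplication):

11^1 = 11
11^2 = (11^1)^2 = 11^2 = 121
11^3 = 11 * 11^2 = 11 * 121 = 1331
11^6 = (11^3)^2 = 1331^2 = 1771561
11^12 = (11^6)^2 = 1771561^2 = 3138428376721
11^24 = (11^12)^2 = 3138428376721^2 = 9849732675807611094711841

Result: 9849732675807611094711841
Multiplications needed: 5 (5 lines after 11^1)

11^24 = 9849732675807611094711841. Using exponentiation by squaring, this requires 5 multiplications. The key idea: if the exponent is even, square the half-power; if odd, multiply by the base once.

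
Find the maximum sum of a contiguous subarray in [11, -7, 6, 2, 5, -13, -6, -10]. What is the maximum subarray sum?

Using Kadane's algorithm on [11, -7, 6, 2, 5, -13, -6, -10]:

Scanning through the array:
Position 1 (value -7): max_ending_here = 4, max_so_far = 11
Position 2 (value 6): max_ending_here = 10, max_so_far = 11
Position 3 (value 2): max_ending_here = 12, max_so_far = 12
Position 4 (value 5): max_ending_here = 17, max_so_far = 17
Position 5 (value -13): max_ending_here = 4, max_so_far = 17
Position 6 (value -6): max_ending_here = -2, max_so_far = 17
Position 7 (value -10): max_ending_here = -10, max_so_far = 17

Maximum subarray: [11, -7, 6, 2, 5]
Maximum sum: 17

The maximum subarray is [11, -7, 6, 2, 5] with sum 17. This subarray runs from index 0 to index 4.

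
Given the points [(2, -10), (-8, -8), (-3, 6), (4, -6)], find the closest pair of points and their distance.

Computing all pairwise distances among 4 points:

d((2, -10), (-8, -8)) = 10.198
d((2, -10), (-3, 6)) = 16.7631
d((2, -10), (4, -6)) = 4.4721 <-- minimum
d((-8, -8), (-3, 6)) = 14.8661
d((-8, -8), (4, -6)) = 12.1655
d((-3, 6), (4, -6)) = 13.8924

Closest pair: (2, -10) and (4, -6) with distance 4.4721

The closest pair is (2, -10) and (4, -6) with Euclidean distance 4.4721. For 4 points, brute-force pairwise comparison is shown above. For large n, the divide-and-conquer algorithm (sort by x, recurse on halves, check the dividing strip) achieves O(n log n).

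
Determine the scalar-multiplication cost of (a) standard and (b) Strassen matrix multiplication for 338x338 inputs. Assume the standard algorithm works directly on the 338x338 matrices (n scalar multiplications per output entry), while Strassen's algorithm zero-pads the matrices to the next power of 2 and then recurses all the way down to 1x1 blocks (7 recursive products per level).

Matrix multiplication for 338x338 matrices:

Strassen's algorithm requires power-of-2 dimensions. Pad 338x338 to 512x512 (next power of 2).

Standard algorithm: 338^3 = 38614472 multiplications
Strassen's algorithm: 7^(log2(512)) = 7^9 = 40353607 multiplications
Difference: 38614472 - 40353607 = -1739135 (Strassen uses MORE here due to padding overhead — for small or just-over-power-of-2 n, padding can outweigh the per-level savings)

Standard: 38614472 multiplications (338^3). Strassen: 40353607 multiplications (7^9, after padding to 512x512). Strassen reduces 8 recursive multiplications to 7 at each level.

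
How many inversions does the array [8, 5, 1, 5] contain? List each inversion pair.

Finding inversions in [8, 5, 1, 5]:

(0, 1): arr[0]=8 > arr[1]=5
(0, 2): arr[0]=8 > arr[2]=1
(0, 3): arr[0]=8 > arr[3]=5
(1, 2): arr[1]=5 > arr[2]=1

Total inversions: 4

The array has 4 inversion(s): (0,1), (0,2), (0,3), (1,2). Each pair (i,j) satisfies i < j and arr[i] > arr[j].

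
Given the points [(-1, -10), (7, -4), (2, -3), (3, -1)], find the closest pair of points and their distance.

Computing all pairwise distances among 4 points:

d((-1, -10), (7, -4)) = 10.0
d((-1, -10), (2, -3)) = 7.6158
d((-1, -10), (3, -1)) = 9.8489
d((7, -4), (2, -3)) = 5.099
d((7, -4), (3, -1)) = 5.0
d((2, -3), (3, -1)) = 2.2361 <-- minimum

Closest pair: (2, -3) and (3, -1) with distance 2.2361

The closest pair is (2, -3) and (3, -1) with Euclidean distance 2.2361. For 4 points, brute-force pairwise comparison is shown above. For large n, the divide-and-conquer algorithm (sort by x, recurse on halves, check the dividing strip) achieves O(n log n).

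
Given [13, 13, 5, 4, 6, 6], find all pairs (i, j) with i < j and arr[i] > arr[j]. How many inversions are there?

Finding inversions in [13, 13, 5, 4, 6, 6]:

(0, 2): arr[0]=13 > arr[2]=5
(0, 3): arr[0]=13 > arr[3]=4
(0, 4): arr[0]=13 > arr[4]=6
(0, 5): arr[0]=13 > arr[5]=6
(1, 2): arr[1]=13 > arr[2]=5
(1, 3): arr[1]=13 > arr[3]=4
(1, 4): arr[1]=13 > arr[4]=6
(1, 5): arr[1]=13 > arr[5]=6
(2, 3): arr[2]=5 > arr[3]=4

Total inversions: 9

The array has 9 inversion(s): (0,2), (0,3), (0,4), (0,5), (1,2), (1,3), (1,4), (1,5), (2,3). Each pair (i,j) satisfies i < j and arr[i] > arr[j].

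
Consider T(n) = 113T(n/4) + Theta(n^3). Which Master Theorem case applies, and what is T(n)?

Master Theorem for T(n) = 113T(n/4) + O(n^3):

a = 113, b = 4, c = 3
log_b(a) = log_4(113) = 3.4101

Case 1: c = 3 < log_4(113) = 3.4101
T(n) = O(n^(log_4 113))

For T(n) = 113T(n/4) + O(n^3): log_4(113) = 3.4101. This is Case 1 of the Master Theorem (c < log_b(a), work dominated by leaves), giving O(n^(log_4 113)).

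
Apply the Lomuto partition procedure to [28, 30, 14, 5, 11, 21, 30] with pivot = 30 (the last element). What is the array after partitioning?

Lomuto partition with pivot = 30:

Initial array: [28, 30, 14, 5, 11, 21, 30]

arr[0]=28 <= 30: swap with position 0, array becomes [28, 30, 14, 5, 11, 21, 30]
arr[1]=30 <= 30: swap with position 1, array becomes [28, 30, 14, 5, 11, 21, 30]
arr[2]=14 <= 30: swap with position 2, array becomes [28, 30, 14, 5, 11, 21, 30]
arr[3]=5 <= 30: swap with position 3, array becomes [28, 30, 14, 5, 11, 21, 30]
arr[4]=11 <= 30: swap with position 4, array becomes [28, 30, 14, 5, 11, 21, 30]
arr[5]=21 <= 30: swap with position 5, array becomes [28, 30, 14, 5, 11, 21, 30]

Place pivot at position 6: [28, 30, 14, 5, 11, 21, 30]
Pivot position: 6

After partitioning with pivot 30, the array becomes [28, 30, 14, 5, 11, 21, 30]. The pivot is placed at index 6. All elements to the left of the pivot are <= 30, and all elements to the right are > 30.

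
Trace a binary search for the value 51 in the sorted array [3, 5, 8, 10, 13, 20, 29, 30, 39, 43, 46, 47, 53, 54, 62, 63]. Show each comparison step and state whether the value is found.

Binary search for 51 in [3, 5, 8, 10, 13, 20, 29, 30, 39, 43, 46, 47, 53, 54, 62, 63]:

lo=0, hi=15, mid=7, arr[mid]=30 -> 30 < 51, search right half
lo=8, hi=15, mid=11, arr[mid]=47 -> 47 < 51, search right half
lo=12, hi=15, mid=13, arr[mid]=54 -> 54 > 51, search left half
lo=12, hi=12, mid=12, arr[mid]=53 -> 53 > 51, search left half
lo=12 > hi=11, target 51 not found

Binary search determines that 51 is not in the array after 4 comparisons. The search space was exhausted without finding the target.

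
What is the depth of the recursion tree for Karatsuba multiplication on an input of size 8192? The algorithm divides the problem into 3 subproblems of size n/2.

For divide and conquer with division factor 2:

Problem sizes at each level:
Level 0: 8192
Level 1: 4096
Level 2: 2048
Level 3: 1024
Level 4: 512
Level 5: 256
Level 6: 128
Level 7: 64
Level 8: 32
Level 9: 16
Level 10: 8
Level 11: 4
Level 12: 2
Level 13: 1

The root is level 0 and the size-1 base case is level 13 (the tree spans levels 0 through 13, i.e. 14 levels counting the root), so the depth is the number of divisions: log_2(8192) = 13

The recursion tree depth is log_2(8192) = 13. At each level, the problem size is divided by 2, so it takes 13 divisions to reduce to a base case of size 1. The algorithm makes 3 recursive calls at each level.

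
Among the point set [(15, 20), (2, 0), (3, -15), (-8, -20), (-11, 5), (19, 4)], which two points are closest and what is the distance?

Computing all pairwise distances among 6 points:

d((15, 20), (2, 0)) = 23.8537
d((15, 20), (3, -15)) = 37.0
d((15, 20), (-8, -20)) = 46.1411
d((15, 20), (-11, 5)) = 30.0167
d((15, 20), (19, 4)) = 16.4924
d((2, 0), (3, -15)) = 15.0333
d((2, 0), (-8, -20)) = 22.3607
d((2, 0), (-11, 5)) = 13.9284
d((2, 0), (19, 4)) = 17.4642
d((3, -15), (-8, -20)) = 12.083 <-- minimum
d((3, -15), (-11, 5)) = 24.4131
d((3, -15), (19, 4)) = 24.8395
d((-8, -20), (-11, 5)) = 25.1794
d((-8, -20), (19, 4)) = 36.1248
d((-11, 5), (19, 4)) = 30.0167

Closest pair: (3, -15) and (-8, -20) with distance 12.083

The closest pair is (3, -15) and (-8, -20) with Euclidean distance 12.083. For 6 points, brute-force pairwise comparison is shown above. For large n, the divide-and-conquer algorithm (sort by x, recurse on halves, check the dividing strip) achieves O(n log n).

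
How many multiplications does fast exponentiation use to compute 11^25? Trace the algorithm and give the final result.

Computing 11^25 by squaring (build up from 11^1; each line after the first costs one multiplication):

11^1 = 11
11^2 = (11^1)^2 = 11^2 = 121
11^3 = 11 * 11^2 = 11 * 121 = 1331
11^6 = (11^3)^2 = 1331^2 = 1771561
11^12 = (11^6)^2 = 1771561^2 = 3138428376721
11^24 = (11^12)^2 = 3138428376721^2 = 9849732675807611094711841
11^25 = 11 * 11^24 = 11 * 9849732675807611094711841 = 108347059433883722041830251

Result: 108347059433883722041830251
Multiplications needed: 6 (6 lines after 11^1)

11^25 = 108347059433883722041830251. Using exponentiation by squaring, this requires 6 multiplications. The key idea: if the exponent is even, square the half-power; if odd, multiply by the base once.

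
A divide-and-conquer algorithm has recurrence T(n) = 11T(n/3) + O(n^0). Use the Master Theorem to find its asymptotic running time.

Master Theorem for T(n) = 11T(n/3) + O(n^0):

a = 11, b = 3, c = 0
log_b(a) = log_3(11) = 2.1827

Case 1: c = 0 < log_3(11) = 2.1827
T(n) = O(n^(log_3 11))

For T(n) = 11T(n/3) + O(n^0): log_3(11) = 2.1827. This is Case 1 of the Master Theorem (c < log_b(a), work dominated by leaves), giving O(n^(log_3 11)).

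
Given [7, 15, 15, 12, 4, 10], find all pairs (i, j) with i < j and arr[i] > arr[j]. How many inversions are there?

Finding inversions in [7, 15, 15, 12, 4, 10]:

(0, 4): arr[0]=7 > arr[4]=4
(1, 3): arr[1]=15 > arr[3]=12
(1, 4): arr[1]=15 > arr[4]=4
(1, 5): arr[1]=15 > arr[5]=10
(2, 3): arr[2]=15 > arr[3]=12
(2, 4): arr[2]=15 > arr[4]=4
(2, 5): arr[2]=15 > arr[5]=10
(3, 4): arr[3]=12 > arr[4]=4
(3, 5): arr[3]=12 > arr[5]=10

Total inversions: 9

The array has 9 inversion(s): (0,4), (1,3), (1,4), (1,5), (2,3), (2,4), (2,5), (3,4), (3,5). Each pair (i,j) satisfies i < j and arr[i] > arr[j].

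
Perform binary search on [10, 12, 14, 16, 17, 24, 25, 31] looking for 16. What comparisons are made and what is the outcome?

Binary search for 16 in [10, 12, 14, 16, 17, 24, 25, 31]:

lo=0, hi=7, mid=3, arr[mid]=16 -> Found target at index 3!

Binary search finds 16 at index 3 after 1 comparisons. The search repeatedly halves the search space by comparing with the middle element.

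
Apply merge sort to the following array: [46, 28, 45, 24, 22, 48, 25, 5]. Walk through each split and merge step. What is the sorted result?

Merge sort trace:

Split: [46, 28, 45, 24, 22, 48, 25, 5] -> [46, 28, 45, 24] and [22, 48, 25, 5]
  Split: [46, 28, 45, 24] -> [46, 28] and [45, 24]
    Split: [46, 28] -> [46] and [28]
    Merge: [46] + [28] -> [28, 46]
    Split: [45, 24] -> [45] and [24]
    Merge: [45] + [24] -> [24, 45]
  Merge: [28, 46] + [24, 45] -> [24, 28, 45, 46]
  Split: [22, 48, 25, 5] -> [22, 48] and [25, 5]
    Split: [22, 48] -> [22] and [48]
    Merge: [22] + [48] -> [22, 48]
    Split: [25, 5] -> [25] and [5]
    Merge: [25] + [5] -> [5, 25]
  Merge: [22, 48] + [5, 25] -> [5, 22, 25, 48]
Merge: [24, 28, 45, 46] + [5, 22, 25, 48] -> [5, 22, 24, 25, 28, 45, 46, 48]

Final sorted array: [5, 22, 24, 25, 28, 45, 46, 48]

The merge sort proceeds by recursively splitting the array and merging sorted halves.
After all merges, the sorted array is [5, 22, 24, 25, 28, 45, 46, 48].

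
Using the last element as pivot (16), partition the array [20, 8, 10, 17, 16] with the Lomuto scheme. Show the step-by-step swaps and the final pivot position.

Lomuto partition with pivot = 16:

Initial array: [20, 8, 10, 17, 16]

arr[0]=20 > 16: no swap
arr[1]=8 <= 16: swap with position 0, array becomes [8, 20, 10, 17, 16]
arr[2]=10 <= 16: swap with position 1, array becomes [8, 10, 20, 17, 16]
arr[3]=17 > 16: no swap

Place pivot at position 2: [8, 10, 16, 17, 20]
Pivot position: 2

After partitioning with pivot 16, the array becomes [8, 10, 16, 17, 20]. The pivot is placed at index 2. All elements to the left of the pivot are <= 16, and all elements to the right are > 16.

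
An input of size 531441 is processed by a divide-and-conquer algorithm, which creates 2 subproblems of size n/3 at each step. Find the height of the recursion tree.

For divide and conquer with division factor 3:

Problem sizes at each level:
Level 0: 531441
Level 1: 177147
Level 2: 59049
Level 3: 19683
Level 4: 6561
Level 5: 2187
Level 6: 729
Level 7: 243
Level 8: 81
Level 9: 27
Level 10: 9
Level 11: 3
Level 12: 1

The root is level 0 and the size-1 base case is level 12 (the tree spans levels 0 through 12, i.e. 13 levels counting the root), so the depth is the number of divisions: log_3(531441) = 12

The recursion tree depth is log_3(531441) = 12. At each level, the problem size is divided by 3, so it takes 12 divisions to reduce to a base case of size 1. The algorithm makes 2 recursive calls at each level.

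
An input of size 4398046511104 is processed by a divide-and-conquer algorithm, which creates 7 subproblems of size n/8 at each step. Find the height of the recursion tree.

For divide and conquer with division factor 8:

Problem sizes at each level:
Level 0: 4398046511104
Level 1: 549755813888
Level 2: 68719476736
Level 3: 8589934592
Level 4: 1073741824
Level 5: 134217728
Level 6: 16777216
Level 7: 2097152
Level 8: 262144
Level 9: 32768
Level 10: 4096
Level 11: 512
Level 12: 64
Level 13: 8
Level 14: 1

The root is level 0 and the size-1 base case is level 14 (the tree spans levels 0 through 14, i.e. 15 levels counting the root), so the depth is the number of divisions: log_8(4398046511104) = 14

The recursion tree depth is log_8(4398046511104) = 14. At each level, the problem size is divided by 8, so it takes 14 divisions to reduce to a base case of size 1. The algorithm makes 7 recursive calls at each level.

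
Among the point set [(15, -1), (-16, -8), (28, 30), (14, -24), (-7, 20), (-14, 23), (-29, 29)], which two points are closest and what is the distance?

Computing all pairwise distances among 7 points:

d((15, -1), (-16, -8)) = 31.7805
d((15, -1), (28, 30)) = 33.6155
d((15, -1), (14, -24)) = 23.0217
d((15, -1), (-7, 20)) = 30.4138
d((15, -1), (-14, 23)) = 37.6431
d((15, -1), (-29, 29)) = 53.2541
d((-16, -8), (28, 30)) = 58.1378
d((-16, -8), (14, -24)) = 34.0
d((-16, -8), (-7, 20)) = 29.4109
d((-16, -8), (-14, 23)) = 31.0644
d((-16, -8), (-29, 29)) = 39.2173
d((28, 30), (14, -24)) = 55.7853
d((28, 30), (-7, 20)) = 36.4005
d((28, 30), (-14, 23)) = 42.5793
d((28, 30), (-29, 29)) = 57.0088
d((14, -24), (-7, 20)) = 48.7545
d((14, -24), (-14, 23)) = 54.7083
d((14, -24), (-29, 29)) = 68.2495
d((-7, 20), (-14, 23)) = 7.6158 <-- minimum
d((-7, 20), (-29, 29)) = 23.7697
d((-14, 23), (-29, 29)) = 16.1555

Closest pair: (-7, 20) and (-14, 23) with distance 7.6158

The closest pair is (-7, 20) and (-14, 23) with Euclidean distance 7.6158. For 7 points, brute-force pairwise comparison is shown above. For large n, the divide-and-conquer algorithm (sort by x, recurse on halves, check the dividing strip) achieves O(n log n).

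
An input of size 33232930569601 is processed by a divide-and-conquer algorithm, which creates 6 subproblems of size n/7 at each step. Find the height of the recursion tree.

For divide and conquer with division factor 7:

Problem sizes at each level:
Level 0: 33232930569601
Level 1: 4747561509943
Level 2: 678223072849
Level 3: 96889010407
Level 4: 13841287201
Level 5: 1977326743
Level 6: 282475249
Level 7: 40353607
Level 8: 5764801
Level 9: 823543
Level 10: 117649
Level 11: 16807
Level 12: 2401
Level 13: 343
Level 14: 49
Level 15: 7
Level 16: 1

The root is level 0 and the size-1 base case is level 16 (the tree spans levels 0 through 16, i.e. 17 levels counting the root), so the depth is the number of divisions: log_7(33232930569601) = 16

The recursion tree depth is log_7(33232930569601) = 16. At each level, the problem size is divided by 7, so it takes 16 divisions to reduce to a base case of size 1. The algorithm makes 6 recursive calls at each level.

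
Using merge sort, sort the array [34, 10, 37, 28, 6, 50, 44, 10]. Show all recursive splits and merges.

Merge sort trace:

Split: [34, 10, 37, 28, 6, 50, 44, 10] -> [34, 10, 37, 28] and [6, 50, 44, 10]
  Split: [34, 10, 37, 28] -> [34, 10] and [37, 28]
    Split: [34, 10] -> [34] and [10]
    Merge: [34] + [10] -> [10, 34]
    Split: [37, 28] -> [37] and [28]
    Merge: [37] + [28] -> [28, 37]
  Merge: [10, 34] + [28, 37] -> [10, 28, 34, 37]
  Split: [6, 50, 44, 10] -> [6, 50] and [44, 10]
    Split: [6, 50] -> [6] and [50]
    Merge: [6] + [50] -> [6, 50]
    Split: [44, 10] -> [44] and [10]
    Merge: [44] + [10] -> [10, 44]
  Merge: [6, 50] + [10, 44] -> [6, 10, 44, 50]
Merge: [10, 28, 34, 37] + [6, 10, 44, 50] -> [6, 10, 10, 28, 34, 37, 44, 50]

Final sorted array: [6, 10, 10, 28, 34, 37, 44, 50]

The merge sort proceeds by recursively splitting the array and merging sorted halves.
After all merges, the sorted array is [6, 10, 10, 28, 34, 37, 44, 50].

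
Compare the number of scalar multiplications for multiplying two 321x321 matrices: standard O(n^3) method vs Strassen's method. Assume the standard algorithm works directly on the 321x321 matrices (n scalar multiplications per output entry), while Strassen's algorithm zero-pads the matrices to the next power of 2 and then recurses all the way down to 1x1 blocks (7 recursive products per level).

Matrix multiplication for 321x321 matrices:

Strassen's algorithm requires power-of-2 dimensions. Pad 321x321 to 512x512 (next power of 2).

Standard algorithm: 321^3 = 33076161 multiplications
Strassen's algorithm: 7^(log2(512)) = 7^9 = 40353607 multiplications
Difference: 33076161 - 40353607 = -7277446 (Strassen uses MORE here due to padding overhead — for small or just-over-power-of-2 n, padding can outweigh the per-level savings)

Standard: 33076161 multiplications (321^3). Strassen: 40353607 multiplications (7^9, after padding to 512x512). Strassen reduces 8 recursive multiplications to 7 at each level.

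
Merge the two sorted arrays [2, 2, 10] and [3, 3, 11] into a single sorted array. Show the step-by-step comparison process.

Merging process:

Compare 2 vs 3: take 2 from left. Merged: [2]
Compare 2 vs 3: take 2 from left. Merged: [2, 2]
Compare 10 vs 3: take 3 from right. Merged: [2, 2, 3]
Compare 10 vs 3: take 3 from right. Merged: [2, 2, 3, 3]
Compare 10 vs 11: take 10 from left. Merged: [2, 2, 3, 3, 10]
Append remaining from right: [11]. Merged: [2, 2, 3, 3, 10, 11]

Final merged array: [2, 2, 3, 3, 10, 11]
Total comparisons: 5

The merged array is [2, 2, 3, 3, 10, 11], requiring 5 comparisons. The merge step runs in O(n) time where n is the total number of elements.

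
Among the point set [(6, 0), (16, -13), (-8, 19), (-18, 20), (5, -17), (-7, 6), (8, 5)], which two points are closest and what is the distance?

Computing all pairwise distances among 7 points:

d((6, 0), (16, -13)) = 16.4012
d((6, 0), (-8, 19)) = 23.6008
d((6, 0), (-18, 20)) = 31.241
d((6, 0), (5, -17)) = 17.0294
d((6, 0), (-7, 6)) = 14.3178
d((6, 0), (8, 5)) = 5.3852 <-- minimum
d((16, -13), (-8, 19)) = 40.0
d((16, -13), (-18, 20)) = 47.3814
d((16, -13), (5, -17)) = 11.7047
d((16, -13), (-7, 6)) = 29.8329
d((16, -13), (8, 5)) = 19.6977
d((-8, 19), (-18, 20)) = 10.0499
d((-8, 19), (5, -17)) = 38.2753
d((-8, 19), (-7, 6)) = 13.0384
d((-8, 19), (8, 5)) = 21.2603
d((-18, 20), (5, -17)) = 43.566
d((-18, 20), (-7, 6)) = 17.8045
d((-18, 20), (8, 5)) = 30.0167
d((5, -17), (-7, 6)) = 25.9422
d((5, -17), (8, 5)) = 22.2036
d((-7, 6), (8, 5)) = 15.0333

Closest pair: (6, 0) and (8, 5) with distance 5.3852

The closest pair is (6, 0) and (8, 5) with Euclidean distance 5.3852. For 7 points, brute-force pairwise comparison is shown above. For large n, the divide-and-conquer algorithm (sort by x, recurse on halves, check the dividing strip) achieves O(n log n).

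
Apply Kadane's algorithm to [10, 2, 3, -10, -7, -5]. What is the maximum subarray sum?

Using Kadane's algorithm on [10, 2, 3, -10, -7, -5]:

Scanning through the array:
Position 1 (value 2): max_ending_here = 12, max_so_far = 12
Position 2 (value 3): max_ending_here = 15, max_so_far = 15
Position 3 (value -10): max_ending_here = 5, max_so_far = 15
Position 4 (value -7): max_ending_here = -2, max_so_far = 15
Position 5 (value -5): max_ending_here = -5, max_so_far = 15

Maximum subarray: [10, 2, 3]
Maximum sum: 15

The maximum subarray is [10, 2, 3] with sum 15. This subarray runs from index 0 to index 2.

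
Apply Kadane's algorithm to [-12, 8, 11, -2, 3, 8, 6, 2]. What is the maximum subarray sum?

Using Kadane's algorithm on [-12, 8, 11, -2, 3, 8, 6, 2]:

Scanning through the array:
Position 1 (value 8): max_ending_here = 8, max_so_far = 8
Position 2 (value 11): max_ending_here = 19, max_so_far = 19
Position 3 (value -2): max_ending_here = 17, max_so_far = 19
Position 4 (value 3): max_ending_here = 20, max_so_far = 20
Position 5 (value 8): max_ending_here = 28, max_so_far = 28
Position 6 (value 6): max_ending_here = 34, max_so_far = 34
Position 7 (value 2): max_ending_here = 36, max_so_far = 36

Maximum subarray: [8, 11, -2, 3, 8, 6, 2]
Maximum sum: 36

The maximum subarray is [8, 11, -2, 3, 8, 6, 2] with sum 36. This subarray runs from index 1 to index 7.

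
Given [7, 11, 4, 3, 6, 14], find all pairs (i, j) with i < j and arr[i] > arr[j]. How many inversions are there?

Finding inversions in [7, 11, 4, 3, 6, 14]:

(0, 2): arr[0]=7 > arr[2]=4
(0, 3): arr[0]=7 > arr[3]=3
(0, 4): arr[0]=7 > arr[4]=6
(1, 2): arr[1]=11 > arr[2]=4
(1, 3): arr[1]=11 > arr[3]=3
(1, 4): arr[1]=11 > arr[4]=6
(2, 3): arr[2]=4 > arr[3]=3

Total inversions: 7

The array has 7 inversion(s): (0,2), (0,3), (0,4), (1,2), (1,3), (1,4), (2,3). Each pair (i,j) satisfies i < j and arr[i] > arr[j].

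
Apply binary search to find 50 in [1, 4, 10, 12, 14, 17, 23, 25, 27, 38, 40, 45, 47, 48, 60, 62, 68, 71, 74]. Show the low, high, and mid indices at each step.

Binary search for 50 in [1, 4, 10, 12, 14, 17, 23, 25, 27, 38, 40, 45, 47, 48, 60, 62, 68, 71, 74]:

lo=0, hi=18, mid=9, arr[mid]=38 -> 38 < 50, search right half
lo=10, hi=18, mid=14, arr[mid]=60 -> 60 > 50, search left half
lo=10, hi=13, mid=11, arr[mid]=45 -> 45 < 50, search right half
lo=12, hi=13, mid=12, arr[mid]=47 -> 47 < 50, search right half
lo=13, hi=13, mid=13, arr[mid]=48 -> 48 < 50, search right half
lo=14 > hi=13, target 50 not found

Binary search determines that 50 is not in the array after 5 comparisons. The search space was exhausted without finding the target.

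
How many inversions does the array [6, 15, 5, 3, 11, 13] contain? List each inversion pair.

Finding inversions in [6, 15, 5, 3, 11, 13]:

(0, 2): arr[0]=6 > arr[2]=5
(0, 3): arr[0]=6 > arr[3]=3
(1, 2): arr[1]=15 > arr[2]=5
(1, 3): arr[1]=15 > arr[3]=3
(1, 4): arr[1]=15 > arr[4]=11
(1, 5): arr[1]=15 > arr[5]=13
(2, 3): arr[2]=5 > arr[3]=3

Total inversions: 7

The array has 7 inversion(s): (0,2), (0,3), (1,2), (1,3), (1,4), (1,5), (2,3). Each pair (i,j) satisfies i < j and arr[i] > arr[j].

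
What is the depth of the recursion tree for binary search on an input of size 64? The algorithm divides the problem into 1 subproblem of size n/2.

For divide and conquer with division factor 2:

Problem sizes at each level:
Level 0: 64
Level 1: 32
Level 2: 16
Level 3: 8
Level 4: 4
Level 5: 2
Level 6: 1

The root is level 0 and the size-1 base case is level 6 (the tree spans levels 0 through 6, i.e. 7 levels counting the root), so the depth is the number of divisions: log_2(64) = 6

The recursion tree depth is log_2(64) = 6. At each level, the problem size is divided by 2, so it takes 6 divisions to reduce to a base case of size 1. The algorithm makes 1 recursive call at each level.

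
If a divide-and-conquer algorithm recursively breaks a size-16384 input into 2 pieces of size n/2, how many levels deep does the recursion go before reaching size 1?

For divide and conquer with division factor 2:

Problem sizes at each level:
Level 0: 16384
Level 1: 8192
Level 2: 4096
Level 3: 2048
Level 4: 1024
Level 5: 512
Level 6: 256
Level 7: 128
Level 8: 64
Level 9: 32
Level 10: 16
Level 11: 8
Level 12: 4
Level 13: 2
Level 14: 1

The root is level 0 and the size-1 base case is level 14 (the tree spans levels 0 through 14, i.e. 15 levels counting the root), so the depth is the number of divisions: log_2(16384) = 14

The recursion tree depth is log_2(16384) = 14. At each level, the problem size is divided by 2, so it takes 14 divisions to reduce to a base case of size 1. The algorithm makes 2 recursive calls at each level.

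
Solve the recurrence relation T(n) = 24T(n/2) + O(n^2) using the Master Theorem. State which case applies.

Master Theorem for T(n) = 24T(n/2) + O(n^2):

a = 24, b = 2, c = 2
log_b(a) = log_2(24) = 4.5850

Case 1: c = 2 < log_2(24) = 4.5850
T(n) = O(n^(log_2 24))

For T(n) = 24T(n/2) + O(n^2): log_2(24) = 4.5850. This is Case 1 of the Master Theorem (c < log_b(a), work dominated by leaves), giving O(n^(log_2 24)).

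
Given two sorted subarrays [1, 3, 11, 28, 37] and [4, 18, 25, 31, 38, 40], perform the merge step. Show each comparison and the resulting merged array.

Merging process:

Compare 1 vs 4: take 1 from left. Merged: [1]
Compare 3 vs 4: take 3 from left. Merged: [1, 3]
Compare 11 vs 4: take 4 from right. Merged: [1, 3, 4]
Compare 11 vs 18: take 11 from left. Merged: [1, 3, 4, 11]
Compare 28 vs 18: take 18 from right. Merged: [1, 3, 4, 11, 18]
Compare 28 vs 25: take 25 from right. Merged: [1, 3, 4, 11, 18, 25]
Compare 28 vs 31: take 28 from left. Merged: [1, 3, 4, 11, 18, 25, 28]
Compare 37 vs 31: take 31 from right. Merged: [1, 3, 4, 11, 18, 25, 28, 31]
Compare 37 vs 38: take 37 from left. Merged: [1, 3, 4, 11, 18, 25, 28, 31, 37]
Append remaining from right: [38, 40]. Merged: [1, 3, 4, 11, 18, 25, 28, 31, 37, 38, 40]

Final merged array: [1, 3, 4, 11, 18, 25, 28, 31, 37, 38, 40]
Total comparisons: 9

The merged array is [1, 3, 4, 11, 18, 25, 28, 31, 37, 38, 40], requiring 9 comparisons. The merge step runs in O(n) time where n is the total number of elements.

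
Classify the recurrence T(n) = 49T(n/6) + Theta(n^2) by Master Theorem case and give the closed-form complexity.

Master Theorem for T(n) = 49T(n/6) + O(n^2):

a = 49, b = 6, c = 2
log_b(a) = log_6(49) = 2.1721

Case 1: c = 2 < log_6(49) = 2.1721
T(n) = O(n^(log_6 49))

For T(n) = 49T(n/6) + O(n^2): log_6(49) = 2.1721. This is Case 1 of the Master Theorem (c < log_b(a), work dominated by leaves), giving O(n^(log_6 49)).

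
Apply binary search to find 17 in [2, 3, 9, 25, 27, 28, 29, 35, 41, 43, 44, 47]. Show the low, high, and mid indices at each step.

Binary search for 17 in [2, 3, 9, 25, 27, 28, 29, 35, 41, 43, 44, 47]:

lo=0, hi=11, mid=5, arr[mid]=28 -> 28 > 17, search left half
lo=0, hi=4, mid=2, arr[mid]=9 -> 9 < 17, search right half
lo=3, hi=4, mid=3, arr[mid]=25 -> 25 > 17, search left half
lo=3 > hi=2, target 17 not found

Binary search determines that 17 is not in the array after 3 comparisons. The search space was exhausted without finding the target.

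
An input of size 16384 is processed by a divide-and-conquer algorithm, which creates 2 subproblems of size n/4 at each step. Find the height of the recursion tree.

For divide and conquer with division factor 4:

Problem sizes at each level:
Level 0: 16384
Level 1: 4096
Level 2: 1024
Level 3: 256
Level 4: 64
Level 5: 16
Level 6: 4
Level 7: 1

The root is level 0 and the size-1 base case is level 7 (the tree spans levels 0 through 7, i.e. 8 levels counting the root), so the depth is the number of divisions: log_4(16384) = 7

The recursion tree depth is log_4(16384) = 7. At each level, the problem size is divided by 4, so it takes 7 divisions to reduce to a base case of size 1. The algorithm makes 2 recursive calls at each level.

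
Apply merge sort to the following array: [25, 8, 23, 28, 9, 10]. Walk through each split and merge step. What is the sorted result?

Merge sort trace:

Split: [25, 8, 23, 28, 9, 10] -> [25, 8, 23] and [28, 9, 10]
  Split: [25, 8, 23] -> [25] and [8, 23]
    Split: [8, 23] -> [8] and [23]
    Merge: [8] + [23] -> [8, 23]
  Merge: [25] + [8, 23] -> [8, 23, 25]
  Split: [28, 9, 10] -> [28] and [9, 10]
    Split: [9, 10] -> [9] and [10]
    Merge: [9] + [10] -> [9, 10]
  Merge: [28] + [9, 10] -> [9, 10, 28]
Merge: [8, 23, 25] + [9, 10, 28] -> [8, 9, 10, 23, 25, 28]

Final sorted array: [8, 9, 10, 23, 25, 28]

The merge sort proceeds by recursively splitting the array and merging sorted halves.
After all merges, the sorted array is [8, 9, 10, 23, 25, 28].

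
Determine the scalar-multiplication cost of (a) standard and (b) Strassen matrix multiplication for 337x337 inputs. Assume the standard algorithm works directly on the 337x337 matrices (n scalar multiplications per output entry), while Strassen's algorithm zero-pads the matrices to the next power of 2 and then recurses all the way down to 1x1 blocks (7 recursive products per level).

Matrix multiplication for 337x337 matrices:

Strassen's algorithm requires power-of-2 dimensions. Pad 337x337 to 512x512 (next power of 2).

Standard algorithm: 337^3 = 38272753 multiplications
Strassen's algorithm: 7^(log2(512)) = 7^9 = 40353607 multiplications
Difference: 38272753 - 40353607 = -2080854 (Strassen uses MORE here due to padding overhead — for small or just-over-power-of-2 n, padding can outweigh the per-level savings)

Standard: 38272753 multiplications (337^3). Strassen: 40353607 multiplications (7^9, after padding to 512x512). Strassen reduces 8 recursive multiplications to 7 at each level.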